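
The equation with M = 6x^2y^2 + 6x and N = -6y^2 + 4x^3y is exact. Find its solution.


Check exactness: ∂M/∂y = 12x^2y and ∂N/∂x = 12x^2y; equal, so the equation is exact.
Integrate M with respect to x (treating y as constant): ∫M dx = 2x^3y^2 + 3x^2 + h(y).
Differentiate w.r.t. y and set equal to N: the x-dependent terms already match, leaving h'(y) = -6y^2. Integrate: h(y) = -2y^3.
So F(x,y) = -2y^3 + 2x^3y^2 + 3x^2.
General solution: -2y^3 + 2x^3y^2 + 3x^2 = C.


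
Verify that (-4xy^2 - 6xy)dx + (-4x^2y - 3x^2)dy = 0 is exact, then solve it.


Check exactness: ∂M/∂y = -8xy - 6x and ∂N/∂x = -8xy - 6x; equal, so the equation is exact.
Integrate M with respect to x (treating y as constant): ∫M dx = -2x^2y^2 - 3x^2y + h(y).
Differentiate w.r.t. y and set equal to N: all terms match, so h'(y) = 0 and h is a constant absorbed into C.
General solution: -2x^2y^2 - 3x^2y = C.


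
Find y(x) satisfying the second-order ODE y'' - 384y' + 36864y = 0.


Characteristic equation: r² - 384r + 36864 = 0, i.e. (r - 192)² = 0.
Repeated root r = 192; include an x factor for the second linearly independent solution.
General solution: y = (C₁ + C₂x)e^(192x).


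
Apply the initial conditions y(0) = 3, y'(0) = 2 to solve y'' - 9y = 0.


Characteristic roots of r² - 9 = 0 are 3, -3.
General solution y = c₁ e^(3x) + c₂ e^(-3x).
Apply y(0) = 3: c₁ + c₂ = 3. Apply y'(0) = 2: 3 c₁ - 3 c₂ = 2.
Solve: c₁ = 11/6, c₂ = 7/6.
Particular solution: y = (11/6)e^(3x) + (7/6)e^(-3x).


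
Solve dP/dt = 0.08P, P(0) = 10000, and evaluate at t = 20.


The ODE dP/dt = 0.08P has solution P(t) = P(0)e^(0.08t).
Substitute P(0) = 10000 and t = 20: P(20) = 10000 e^(1.60) ≈ 49530.


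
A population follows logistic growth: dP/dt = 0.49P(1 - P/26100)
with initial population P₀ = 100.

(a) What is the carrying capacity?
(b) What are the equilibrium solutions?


Logistic ODE dP/dt = 0.49P(1 - P/26100) has equilibria where dP/dt = 0, i.e. P = 0 or P = 26100.
The coefficient (1 - P/K) = 0 when P = K, identifying K = 26100 as the carrying capacity.
(a) K = 26100; (b) equilibria P = 0 and P = 26100.


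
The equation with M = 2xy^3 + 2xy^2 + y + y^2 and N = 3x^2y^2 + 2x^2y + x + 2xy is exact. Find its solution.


Check exactness: ∂M/∂y = 6xy^2 + 4xy + 1 + 2y and ∂N/∂x = 6xy^2 + 4xy + 1 + 2y; equal, so the equation is exact.
Integrate M with respect to x (treating y as constant): ∫M dx = x^2y^3 + x^2y^2 + xy + xy^2 + h(y).
Differentiate w.r.t. y and set equal to N: all terms match, so h'(y) = 0 and h is a constant absorbed into C.
General solution: x^2y^3 + x^2y^2 + xy + xy^2 = C.


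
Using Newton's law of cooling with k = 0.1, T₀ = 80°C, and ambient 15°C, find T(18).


Newton's law: dT/dt = -k(T - T_a) has solution T(t) = T_a + (T₀ - T_a)e^(-kt).
Plug in T_a = 15, T₀ = 80, k = 0.1, t = 18: T(18) = 15 + (65)e^(-1.80) ≈ 25.7°C.


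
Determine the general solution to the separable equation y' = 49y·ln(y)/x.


Separate: dy/[y ln(y)] = 49 dx/x.
Substitute u = ln(y): du/u = 49 dx/x.
Integrate: ln|ln(y)| = 49ln|x| + C₀, hence ln(y) = C·x^49.


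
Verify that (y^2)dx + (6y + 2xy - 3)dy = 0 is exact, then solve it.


Check exactness: ∂M/∂y = 2y and ∂N/∂x = 2y; equal, so the equation is exact.
Integrate M with respect to x (treating y as constant): ∫M dx = xy^2 + h(y).
Differentiate w.r.t. y and set equal to N: the x-dependent terms already match, leaving h'(y) = 6y - 3. Integrate: h(y) = 3y^2 - 3y.
So F(x,y) = 3y^2 + xy^2 - 3y.
General solution: 3y^2 + xy^2 - 3y = C.


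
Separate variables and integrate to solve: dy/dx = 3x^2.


Integrate both sides with respect to x: y = ∫ 3x^2 dx = x^3 + C.


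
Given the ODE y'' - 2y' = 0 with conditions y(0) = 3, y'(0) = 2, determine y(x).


Characteristic roots of r² - 2r = 0 are 0, 2.
General solution y = c₁ + c₂ e^(2x).
Apply y(0) = 3: c₁ + c₂ = 3. Apply y'(0) = 2: 0 c₁ + 2 c₂ = 2.
Solve: c₁ = 2, c₂ = 1.
Particular solution: y = 2 + e^(2x).


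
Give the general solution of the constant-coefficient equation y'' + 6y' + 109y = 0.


Characteristic equation: r² + 6r + 109 = 0.
Discriminant is negative; roots r = -3 ± 10i (complex conjugate pair).
General solution uses e^(α x)(C₁ cos(β x) + C₂ sin(β x)): y = e^(-3x)(C₁cos(10x) + C₂sin(10x)).


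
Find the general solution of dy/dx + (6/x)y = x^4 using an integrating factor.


P(x) = 6/x ⇒ μ = x^6.
(x^6 y)' = x^10 ⇒ x^6 y = x^11/(11) + C.
Solve for y: y = (1/11)x^5 + C/x^6.


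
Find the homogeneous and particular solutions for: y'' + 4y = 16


Homogeneous part: r² + 4 = 0 ⇒ r = ±2i, so y_h = C₁cos(2x) + C₂sin(2x).
Try constant y_p = A; plug in: 4A = 16 ⇒ A = 4.
General solution: y = C₁cos(2x) + C₂sin(2x) + 4.


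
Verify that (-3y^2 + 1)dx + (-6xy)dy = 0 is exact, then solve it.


Check exactness: ∂M/∂y = -6y and ∂N/∂x = -6y; equal, so the equation is exact.
Integrate M with respect to x (treating y as constant): ∫M dx = -3xy^2 + x + h(y).
Differentiate w.r.t. y and set equal to N: all terms match, so h'(y) = 0 and h is a constant absorbed into C.
General solution: -3xy^2 + x = C.


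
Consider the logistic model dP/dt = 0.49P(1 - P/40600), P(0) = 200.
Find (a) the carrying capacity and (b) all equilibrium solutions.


Logistic ODE dP/dt = 0.49P(1 - P/40600) has equilibria where dP/dt = 0, i.e. P = 0 or P = 40600.
The coefficient (1 - P/K) = 0 when P = K, identifying K = 40600 as the carrying capacity.
(a) K = 40600; (b) equilibria P = 0 and P = 40600.


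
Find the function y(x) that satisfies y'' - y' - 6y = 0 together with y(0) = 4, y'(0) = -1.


Characteristic roots of r² - r - 6 = 0 are -2, 3.
General solution y = c₁ e^(-2x) + c₂ e^(3x).
Apply y(0) = 4: c₁ + c₂ = 4. Apply y'(0) = -1: -2 c₁ + 3 c₂ = -1.
Solve: c₁ = 13/5, c₂ = 7/5.
Particular solution: y = (13/5)e^(-2x) + (7/5)e^(3x).


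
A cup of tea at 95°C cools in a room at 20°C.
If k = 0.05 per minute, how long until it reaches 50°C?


From T(t) = T_a + (T₀ - T_a)e^(-kt), set T(t) = 50:
(50 - 20) / (95 - 20) = e^(-0.05t), so t = -ln(0.400)/0.05 ≈ 18.3 minutes.


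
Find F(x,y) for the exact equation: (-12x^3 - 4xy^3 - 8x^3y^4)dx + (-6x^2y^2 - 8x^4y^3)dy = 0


Check exactness: ∂M/∂y = -12xy^2 - 32x^3y^3 and ∂N/∂x = -12xy^2 - 32x^3y^3; equal, so the equation is exact.
Integrate M with respect to x (treating y as constant): ∫M dx = -3x^4 - 2x^2y^3 - 2x^4y^4 + h(y).
Differentiate w.r.t. y and set equal to N: all terms match, so h'(y) = 0 and h is a constant absorbed into C.
General solution: -3x^4 - 2x^2y^3 - 2x^4y^4 = C.


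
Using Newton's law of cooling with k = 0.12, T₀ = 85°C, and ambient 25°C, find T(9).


Newton's law: dT/dt = -k(T - T_a) has solution T(t) = T_a + (T₀ - T_a)e^(-kt).
Plug in T_a = 25, T₀ = 85, k = 0.12, t = 9: T(9) = 25 + (60)e^(-1.08) ≈ 45.4°C.


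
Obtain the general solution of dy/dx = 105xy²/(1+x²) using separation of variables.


Separate: dy/y² = 105x/(1+x²) dx.
Integrate LHS: ∫ dy/y² = -1/y.
Integrate RHS via u = 1+x²: (105/2)ln(1+x²) + C.
Result: -1/y = (105/2)ln(1+x²) + C.


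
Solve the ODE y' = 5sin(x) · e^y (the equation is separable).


Separate: e^(-y) dy = 5sin(x) dx.
Integrate: -e^(-y) = -5cos(x) + C₀.
Rearrange: e^(-y) = 5cos(x) + C.


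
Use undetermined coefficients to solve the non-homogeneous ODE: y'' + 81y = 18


Homogeneous part: r² + 81 = 0 ⇒ r = ±9i, so y_h = C₁cos(9x) + C₂sin(9x).
Try constant y_p = A; plug in: 81A = 18 ⇒ A = 2/9.
General solution: y = C₁cos(9x) + C₂sin(9x) + 2/9.


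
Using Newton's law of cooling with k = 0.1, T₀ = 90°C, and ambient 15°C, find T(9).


Newton's law: dT/dt = -k(T - T_a) has solution T(t) = T_a + (T₀ - T_a)e^(-kt).
Plug in T_a = 15, T₀ = 90, k = 0.1, t = 9: T(9) = 15 + (75)e^(-0.90) ≈ 45.5°C.


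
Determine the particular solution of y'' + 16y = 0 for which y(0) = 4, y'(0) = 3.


Characteristic roots of r² + 16 = 0 are ±4i, so y = C₁cos(4x) + C₂sin(4x).
Apply y(0) = 4: C₁ = 4. Differentiate and apply y'(0) = 3: 4·C₂ = 3, so C₂ = 3/4.
Particular solution: y = 4cos(4x) + (3/4)sin(4x).


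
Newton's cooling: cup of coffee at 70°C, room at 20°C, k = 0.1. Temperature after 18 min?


Newton's law: dT/dt = -k(T - T_a) has solution T(t) = T_a + (T₀ - T_a)e^(-kt).
Plug in T_a = 20, T₀ = 70, k = 0.1, t = 18: T(18) = 20 + (50)e^(-1.80) ≈ 28.3°C.


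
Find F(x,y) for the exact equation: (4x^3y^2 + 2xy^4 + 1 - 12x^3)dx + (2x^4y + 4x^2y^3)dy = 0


Check exactness: ∂M/∂y = 8x^3y + 8xy^3 and ∂N/∂x = 8x^3y + 8xy^3; equal, so the equation is exact.
Integrate M with respect to x (treating y as constant): ∫M dx = x^4y^2 + x^2y^4 + x - 3x^4 + h(y).
Differentiate w.r.t. y and set equal to N: all terms match, so h'(y) = 0 and h is a constant absorbed into C.
General solution: x^4y^2 + x^2y^4 + x - 3x^4 = C.


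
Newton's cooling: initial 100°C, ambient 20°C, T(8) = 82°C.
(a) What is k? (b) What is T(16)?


Newton's law: T(t) = T_a + (T₀ - T_a)e^(-kt).
(a) Use T(8) = 82: (82 - 20)/(100 - 20) = e^(-k·8), so k = -ln(0.775)/8 ≈ 0.0319.
(b) Apply k to t = 16: T(16) = 20 + (80)e^(-0.510) ≈ 68.1°C.


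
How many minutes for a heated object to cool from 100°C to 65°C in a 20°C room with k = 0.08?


From T(t) = T_a + (T₀ - T_a)e^(-kt), set T(t) = 65:
(65 - 20) / (100 - 20) = e^(-0.08t), so t = -ln(0.562)/0.08 ≈ 7.2 minutes.


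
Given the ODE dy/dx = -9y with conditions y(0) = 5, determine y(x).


General solution of y' = -9y is y = Ce^(-9x).
Apply y(0) = 5: C = 5.
Particular solution: y = 5e^(-9x).


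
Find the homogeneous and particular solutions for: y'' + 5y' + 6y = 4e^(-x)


Characteristic roots of r² + 5r + 6 = 0 are -2, -3.
y_h = C₁e^(-2x) + C₂e^(-3x).
Forcing exponent -1 is not a characteristic root; try y_p = Ae^(-x).
Substitute: A·(1 + (5)·-1 + (6)) = A·2 = 4, so A = 2.
General solution: y = C₁e^(-2x) + C₂e^(-3x) + 2e^(-x).


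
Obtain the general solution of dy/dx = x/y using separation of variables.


Separate variables: y dy = x dx.
Integrate both sides: y²/2 = (1/2)x^2 + C₀.
Multiply by 2: y² = x^2 + C.


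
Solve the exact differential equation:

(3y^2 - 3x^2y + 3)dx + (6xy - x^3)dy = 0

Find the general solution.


Check exactness: ∂M/∂y = 6y - 3x^2 and ∂N/∂x = 6y - 3x^2; equal, so the equation is exact.
Integrate M with respect to x (treating y as constant): ∫M dx = 3xy^2 - x^3y + 3x + h(y).
Differentiate w.r.t. y and set equal to N: all terms match, so h'(y) = 0 and h is a constant absorbed into C.
General solution: 3xy^2 - x^3y + 3x = C.


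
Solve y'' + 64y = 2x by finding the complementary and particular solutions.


Homogeneous: r² + 64 = 0 ⇒ r = ±8i, y_h = C₁cos(8x) + C₂sin(8x).
Polynomial forcing; try y_p = Ax + B. Then y_p'' + 64 y_p = 64(Ax + B) = 2x, so B = 0 and A = 1/32.
General solution: y = C₁cos(8x) + C₂sin(8x) + (1/32)x.


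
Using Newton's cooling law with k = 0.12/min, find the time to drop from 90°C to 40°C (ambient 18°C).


From T(t) = T_a + (T₀ - T_a)e^(-kt), set T(t) = 40:
(40 - 18) / (90 - 18) = e^(-0.12t), so t = -ln(0.306)/0.12 ≈ 9.9 minutes.


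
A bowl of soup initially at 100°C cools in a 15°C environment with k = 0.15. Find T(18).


Newton's law: dT/dt = -k(T - T_a) has solution T(t) = T_a + (T₀ - T_a)e^(-kt).
Plug in T_a = 15, T₀ = 100, k = 0.15, t = 18: T(18) = 15 + (85)e^(-2.70) ≈ 20.7°C.


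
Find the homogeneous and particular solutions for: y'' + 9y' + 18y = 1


Characteristic roots of r² + 9r + 18 = 0 are -3, -6.
y_h = C₁e^(-3x) + C₂e^(-6x).
Constant forcing; try y_p = A. Then 18A = 1 ⇒ A = 1/18.
General solution: y = C₁e^(-3x) + C₂e^(-6x) + 1/18.


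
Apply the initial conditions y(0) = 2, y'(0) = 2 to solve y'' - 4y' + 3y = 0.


Characteristic roots of r² - 4r + 3 = 0 are 1, 3.
General solution y = c₁ e^(x) + c₂ e^(3x).
Apply y(0) = 2: c₁ + c₂ = 2. Apply y'(0) = 2: 1 c₁ + 3 c₂ = 2.
Solve: c₁ = 2, c₂ = 0.
Particular solution: y = 2e^(x) + 0e^(3x).


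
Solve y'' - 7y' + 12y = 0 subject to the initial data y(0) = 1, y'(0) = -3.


Characteristic roots of r² - 7r + 12 = 0 are 3, 4.
General solution y = c₁ e^(3x) + c₂ e^(4x).
Apply y(0) = 1: c₁ + c₂ = 1. Apply y'(0) = -3: 3 c₁ + 4 c₂ = -3.
Solve: c₁ = 7, c₂ = -6.
Particular solution: y = 7e^(3x) - 6e^(4x).


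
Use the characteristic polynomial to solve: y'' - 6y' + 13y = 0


Characteristic equation: r² - 6r + 13 = 0.
Discriminant is negative; roots r = 3 ± 2i (complex conjugate pair).
General solution uses e^(α x)(C₁ cos(β x) + C₂ sin(β x)): y = e^(3x)(C₁cos(2x) + C₂sin(2x)).


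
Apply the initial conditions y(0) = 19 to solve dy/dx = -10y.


General solution of y' = -10y is y = Ce^(-10x).
Apply y(0) = 19: C = 19.
Particular solution: y = 19e^(-10x).


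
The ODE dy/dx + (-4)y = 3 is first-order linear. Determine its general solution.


P(x) = -4 ⇒ μ = e^(-4x).
(μ y)' = 3e^(-4x) ⇒ μ y = -(3/4)e^(-4x) + C.
Divide by μ: y = -3/4 + Ce^(4x).


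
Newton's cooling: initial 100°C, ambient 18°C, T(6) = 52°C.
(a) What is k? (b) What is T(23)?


Newton's law: T(t) = T_a + (T₀ - T_a)e^(-kt).
(a) Use T(6) = 52: (52 - 18)/(100 - 18) = e^(-k·6), so k = -ln(0.415)/6 ≈ 0.1467.
(b) Apply k to t = 23: T(23) = 18 + (82)e^(-3.375) ≈ 20.8°C.


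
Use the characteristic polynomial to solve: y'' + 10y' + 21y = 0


Characteristic equation: r² + 10r + 21 = 0.
Factor: (r + 3)(r + 7) = 0 ⇒ r = -3, -7 (distinct real).
General solution: y = C₁e^(-3x) + C₂e^(-7x).


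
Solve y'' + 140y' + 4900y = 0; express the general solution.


Characteristic equation: r² + 140r + 4900 = 0, i.e. (r + 70)² = 0.
Repeated root r = -70; include an x factor for the second linearly independent solution.
General solution: y = (C₁ + C₂x)e^(-70x).


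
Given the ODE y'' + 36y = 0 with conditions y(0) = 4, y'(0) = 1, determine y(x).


Characteristic roots of r² + 36 = 0 are ±6i, so y = C₁cos(6x) + C₂sin(6x).
Apply y(0) = 4: C₁ = 4. Differentiate and apply y'(0) = 1: 6·C₂ = 1, so C₂ = 1/6.
Particular solution: y = 4cos(6x) + (1/6)sin(6x).


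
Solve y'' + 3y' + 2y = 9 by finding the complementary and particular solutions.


Characteristic roots of r² + 3r + 2 = 0 are -1, -2.
y_h = C₁e^(-x) + C₂e^(-2x).
Constant forcing; try y_p = A. Then 2A = 9 ⇒ A = 9/2.
General solution: y = C₁e^(-x) + C₂e^(-2x) + 9/2.


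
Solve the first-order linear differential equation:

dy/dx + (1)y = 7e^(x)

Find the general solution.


P(x) = 1 ⇒ μ = e^(x).
(μ y)' = 7e^(2x) ⇒ μ y = (7/2)e^(2x) + C.
Divide by μ: y = (7/2)e^(x) + Ce^(-x).


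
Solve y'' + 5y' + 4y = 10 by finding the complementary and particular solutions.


Characteristic roots of r² + 5r + 4 = 0 are -1, -4.
y_h = C₁e^(-x) + C₂e^(-4x).
Constant forcing; try y_p = A. Then 4A = 10 ⇒ A = 5/2.
General solution: y = C₁e^(-x) + C₂e^(-4x) + 5/2.


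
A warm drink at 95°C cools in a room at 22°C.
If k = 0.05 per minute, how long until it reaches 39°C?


From T(t) = T_a + (T₀ - T_a)e^(-kt), set T(t) = 39:
(39 - 22) / (95 - 22) = e^(-0.05t), so t = -ln(0.233)/0.05 ≈ 29.1 minutes.


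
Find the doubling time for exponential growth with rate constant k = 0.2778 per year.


Exponential growth: P(t) = P₀ e^(0.2778t). Set P(t)/P₀ = 2: e^(0.2778t) = 2.
Solve: t = ln(2)/0.2778 ≈ 2.50 years.


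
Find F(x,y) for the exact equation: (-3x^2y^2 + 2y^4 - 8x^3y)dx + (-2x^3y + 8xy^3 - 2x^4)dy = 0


Check exactness: ∂M/∂y = -6x^2y + 8y^3 - 8x^3 and ∂N/∂x = -6x^2y + 8y^3 - 8x^3; equal, so the equation is exact.
Integrate M with respect to x (treating y as constant): ∫M dx = -x^3y^2 + 2xy^4 - 2x^4y + h(y).
Differentiate w.r.t. y and set equal to N: all terms match, so h'(y) = 0 and h is a constant absorbed into C.
General solution: -x^3y^2 + 2xy^4 - 2x^4y = C.


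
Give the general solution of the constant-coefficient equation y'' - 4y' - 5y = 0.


Characteristic equation: r² - 4r - 5 = 0.
Factor: (r + 1)(r - 5) = 0 ⇒ r = -1, 5 (distinct real).
General solution: y = C₁e^(-x) + C₂e^(5x).


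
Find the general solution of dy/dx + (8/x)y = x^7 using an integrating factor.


P(x) = 8/x ⇒ μ = x^8.
(x^8 y)' = x^8·x^7 = x^15.
Integrate: x^8 y = x^16/(16) + C.
Solve for y: y = (1/16)x^8 + C/x^8.


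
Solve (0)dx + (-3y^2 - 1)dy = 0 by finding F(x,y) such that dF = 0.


Check exactness: ∂M/∂y = 0 and ∂N/∂x = 0; equal, so the equation is exact.
Integrate M with respect to x (treating y as constant): ∫M dx = 0 + h(y).
Differentiate w.r.t. y and set equal to N: the x-dependent terms already match, leaving h'(y) = -3y^2 - 1. Integrate: h(y) = -y^3 - y.
So F(x,y) = -y^3 - y.
General solution: -y^3 - y = C.


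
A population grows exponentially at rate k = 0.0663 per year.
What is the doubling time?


Exponential growth: P(t) = P₀ e^(0.0663t). Set P(t)/P₀ = 2: e^(0.0663t) = 2.
Solve: t = ln(2)/0.0663 ≈ 10.45 years.


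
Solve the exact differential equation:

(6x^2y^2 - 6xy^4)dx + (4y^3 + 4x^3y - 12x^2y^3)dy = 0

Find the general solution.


Check exactness: ∂M/∂y = 12x^2y - 24xy^3 and ∂N/∂x = 12x^2y - 24xy^3; equal, so the equation is exact.
Integrate M with respect to x (treating y as constant): ∫M dx = 2x^3y^2 - 3x^2y^4 + h(y).
Differentiate w.r.t. y and set equal to N: the x-dependent terms already match, leaving h'(y) = 4y^3. Integrate: h(y) = y^4.
So F(x,y) = y^4 + 2x^3y^2 - 3x^2y^4.
General solution: y^4 + 2x^3y^2 - 3x^2y^4 = C.


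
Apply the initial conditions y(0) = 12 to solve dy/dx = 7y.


General solution of y' = 7y is y = Ce^(7x).
Apply y(0) = 12: C = 12.
Particular solution: y = 12e^(7x).


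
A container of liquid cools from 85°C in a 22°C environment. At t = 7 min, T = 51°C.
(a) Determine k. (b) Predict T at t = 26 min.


Newton's law: T(t) = T_a + (T₀ - T_a)e^(-kt).
(a) Use T(7) = 51: (51 - 22)/(85 - 22) = e^(-k·7), so k = -ln(0.460)/7 ≈ 0.1108.
(b) Apply k to t = 26: T(26) = 22 + (63)e^(-2.882) ≈ 25.5°C.


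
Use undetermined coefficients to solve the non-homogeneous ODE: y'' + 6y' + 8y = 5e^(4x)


Characteristic roots of r² + 6r + 8 = 0 are -2, -4.
y_h = C₁e^(-2x) + C₂e^(-4x).
Forcing exponent 4 is not a characteristic root; try y_p = Ae^(4x).
Substitute: A·(16 + (6)·4 + (8)) = A·48 = 5, so A = 5/48.
General solution: y = C₁e^(-2x) + C₂e^(-4x) + (5/48)e^(4x).


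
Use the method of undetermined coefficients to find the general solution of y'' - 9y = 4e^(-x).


Characteristic roots of r² - 9 = 0 are -3, 3.
y_h = C₁e^(-3x) + C₂e^(3x).
Forcing exponent -1 is not a characteristic root; try y_p = Ae^(-x).
Substitute: A·(1 + (0)·-1 + (-9)) = A·-8 = 4, so A = -1/2.
General solution: y = C₁e^(-3x) + C₂e^(3x) - (1/2)e^(-x).


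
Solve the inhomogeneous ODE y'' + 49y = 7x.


Homogeneous: r² + 49 = 0 ⇒ r = ±7i, y_h = C₁cos(7x) + C₂sin(7x).
Polynomial forcing; try y_p = Ax + B. Then y_p'' + 49 y_p = 49(Ax + B) = 7x, so B = 0 and A = 1/7.
General solution: y = C₁cos(7x) + C₂sin(7x) + (1/7)x.


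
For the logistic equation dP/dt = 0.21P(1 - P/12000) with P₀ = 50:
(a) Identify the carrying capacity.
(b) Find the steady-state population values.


Logistic ODE dP/dt = 0.21P(1 - P/12000) has equilibria where dP/dt = 0, i.e. P = 0 or P = 12000.
The coefficient (1 - P/K) = 0 when P = K, identifying K = 12000 as the carrying capacity.
(a) K = 12000; (b) equilibria P = 0 and P = 12000.


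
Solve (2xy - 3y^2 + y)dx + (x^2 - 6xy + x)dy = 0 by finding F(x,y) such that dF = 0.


Check exactness: ∂M/∂y = 2x - 6y + 1 and ∂N/∂x = 2x - 6y + 1; equal, so the equation is exact.
Integrate M with respect to x (treating y as constant): ∫M dx = x^2y - 3xy^2 + xy + h(y).
Differentiate w.r.t. y and set equal to N: all terms match, so h'(y) = 0 and h is a constant absorbed into C.
General solution: x^2y - 3xy^2 + xy = C.


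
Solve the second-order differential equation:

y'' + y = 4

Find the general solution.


Homogeneous part: r² + 1 = 0 ⇒ r = ±1i, so y_h = C₁cos(x) + C₂sin(x).
Try constant y_p = A; plug in: 1A = 4 ⇒ A = 4.
General solution: y = C₁cos(x) + C₂sin(x) + 4.


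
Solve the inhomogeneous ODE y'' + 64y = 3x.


Homogeneous: r² + 64 = 0 ⇒ r = ±8i, y_h = C₁cos(8x) + C₂sin(8x).
Polynomial forcing; try y_p = Ax + B. Then y_p'' + 64 y_p = 64(Ax + B) = 3x, so B = 0 and A = 3/64.
General solution: y = C₁cos(8x) + C₂sin(8x) + (3/64)x.


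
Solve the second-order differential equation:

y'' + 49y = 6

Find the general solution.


Homogeneous part: r² + 49 = 0 ⇒ r = ±7i, so y_h = C₁cos(7x) + C₂sin(7x).
Try constant y_p = A; plug in: 49A = 6 ⇒ A = 6/49.
General solution: y = C₁cos(7x) + C₂sin(7x) + 6/49.


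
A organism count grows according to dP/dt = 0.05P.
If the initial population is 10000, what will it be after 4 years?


The ODE dP/dt = 0.05P has solution P(t) = P(0)e^(0.05t).
Substitute P(0) = 10000 and t = 4: P(4) = 10000 e^(0.20) ≈ 12214.


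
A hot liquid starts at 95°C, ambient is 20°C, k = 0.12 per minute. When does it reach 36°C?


From T(t) = T_a + (T₀ - T_a)e^(-kt), set T(t) = 36:
(36 - 20) / (95 - 20) = e^(-0.12t), so t = -ln(0.213)/0.12 ≈ 12.9 minutes.


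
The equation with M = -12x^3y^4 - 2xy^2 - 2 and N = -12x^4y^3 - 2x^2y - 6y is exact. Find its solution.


Check exactness: ∂M/∂y = -48x^3y^3 - 4xy and ∂N/∂x = -48x^3y^3 - 4xy; equal, so the equation is exact.
Integrate M with respect to x (treating y as constant): ∫M dx = -3x^4y^4 - x^2y^2 - 2x + h(y).
Differentiate w.r.t. y and set equal to N: the x-dependent terms already match, leaving h'(y) = -6y. Integrate: h(y) = -3y^2.
So F(x,y) = -3x^4y^4 - x^2y^2 - 3y^2 - 2x.
General solution: -3x^4y^4 - x^2y^2 - 3y^2 - 2x = C.


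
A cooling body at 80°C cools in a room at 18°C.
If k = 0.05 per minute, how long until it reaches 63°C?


From T(t) = T_a + (T₀ - T_a)e^(-kt), set T(t) = 63:
(63 - 18) / (80 - 18) = e^(-0.05t), so t = -ln(0.726)/0.05 ≈ 6.4 minutes.


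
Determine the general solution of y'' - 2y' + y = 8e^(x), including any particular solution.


Characteristic polynomial (r - 1)² = 0; repeated root r = 1.
y_h = (C₁ + C₂x)e^(x). Forcing matches the repeated root (resonance), so try y_p = Ax² e^(x).
Substitute and solve for A: 2A = 8, so A = 4.
General solution: y = (C₁ + C₂x + 4x²)e^(x).


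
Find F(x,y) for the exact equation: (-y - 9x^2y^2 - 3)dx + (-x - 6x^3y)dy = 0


Check exactness: ∂M/∂y = -1 - 18x^2y and ∂N/∂x = -1 - 18x^2y; equal, so the equation is exact.
Integrate M with respect to x (treating y as constant): ∫M dx = -xy - 3x^3y^2 - 3x + h(y).
Differentiate w.r.t. y and set equal to N: all terms match, so h'(y) = 0 and h is a constant absorbed into C.
General solution: -xy - 3x^3y^2 - 3x = C.


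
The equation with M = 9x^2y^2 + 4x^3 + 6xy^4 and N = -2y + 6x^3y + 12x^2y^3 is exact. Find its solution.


Check exactness: ∂M/∂y = 18x^2y + 24xy^3 and ∂N/∂x = 18x^2y + 24xy^3; equal, so the equation is exact.
Integrate M with respect to x (treating y as constant): ∫M dx = 3x^3y^2 + x^4 + 3x^2y^4 + h(y).
Differentiate w.r.t. y and set equal to N: the x-dependent terms already match, leaving h'(y) = -2y. Integrate: h(y) = -y^2.
So F(x,y) = -y^2 + 3x^3y^2 + x^4 + 3x^2y^4.
General solution: -y^2 + 3x^3y^2 + x^4 + 3x^2y^4 = C.


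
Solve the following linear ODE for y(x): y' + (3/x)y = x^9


P(x) = 3/x ⇒ μ = x^3.
(x^3 y)' = x^3·x^9 = x^12.
Integrate: x^3 y = x^13/(13) + C.
Solve for y: y = (1/13)x^10 + C/x^3.


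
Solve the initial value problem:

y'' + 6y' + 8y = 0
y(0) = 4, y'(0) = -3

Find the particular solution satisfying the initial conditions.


Characteristic roots of r² + 6r + 8 = 0 are -4, -2.
General solution y = c₁ e^(-4x) + c₂ e^(-2x).
Apply y(0) = 4: c₁ + c₂ = 4. Apply y'(0) = -3: -4 c₁ - 2 c₂ = -3.
Solve: c₁ = -5/2, c₂ = 13/2.
Particular solution: y = -(5/2)e^(-4x) + (13/2)e^(-2x).


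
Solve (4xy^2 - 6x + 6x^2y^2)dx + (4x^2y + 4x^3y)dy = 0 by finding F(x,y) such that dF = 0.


Check exactness: ∂M/∂y = 8xy + 12x^2y and ∂N/∂x = 8xy + 12x^2y; equal, so the equation is exact.
Integrate M with respect to x (treating y as constant): ∫M dx = 2x^2y^2 - 3x^2 + 2x^3y^2 + h(y).
Differentiate w.r.t. y and set equal to N: all terms match, so h'(y) = 0 and h is a constant absorbed into C.
General solution: 2x^2y^2 - 3x^2 + 2x^3y^2 = C.


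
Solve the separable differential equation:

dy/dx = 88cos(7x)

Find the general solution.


g(y) = 1, so integrate directly: y = ∫ 88cos(7x) dx = (88/7)sin(7x) + C.


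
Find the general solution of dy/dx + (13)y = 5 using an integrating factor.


P(x) = 13, Q(x) = 5; integrating factor μ = e^(13x).
(μ y)' = 5e^(13x) ⇒ μ y = (5/13)e^(13x) + C.
Divide by μ: y = 5/13 + Ce^(-13x).


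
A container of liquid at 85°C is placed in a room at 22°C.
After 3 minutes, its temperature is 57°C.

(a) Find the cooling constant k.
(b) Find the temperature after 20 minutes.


Newton's law: T(t) = T_a + (T₀ - T_a)e^(-kt).
(a) Use T(3) = 57: (57 - 22)/(85 - 22) = e^(-k·3), so k = -ln(0.556)/3 ≈ 0.1959.
(b) Apply k to t = 20: T(20) = 22 + (63)e^(-3.919) ≈ 23.3°C.


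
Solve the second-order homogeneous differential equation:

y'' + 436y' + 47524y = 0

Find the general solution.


Characteristic equation: r² + 436r + 47524 = 0, i.e. (r + 218)² = 0.
Repeated root r = -218; include an x factor for the second linearly independent solution.
General solution: y = (C₁ + C₂x)e^(-218x).


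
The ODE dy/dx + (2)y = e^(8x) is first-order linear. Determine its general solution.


P(x) = 2 ⇒ μ = e^(2x).
(μ y)' = e^(10x) ⇒ μ y = e^(10x)/10 + C.
Divide by μ: y = (1/10)e^(8x) + Ce^(-2x).


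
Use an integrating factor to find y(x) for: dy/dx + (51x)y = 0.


P(x) = 51x ⇒ μ = e^((51/2)x²).
Q(x) = 0 so μ y is constant: y = Ce^(-(51/2)x²).


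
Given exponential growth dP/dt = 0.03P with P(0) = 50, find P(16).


The ODE dP/dt = 0.03P has solution P(t) = P(0)e^(0.03t).
Substitute P(0) = 50 and t = 16: P(16) = 50 e^(0.48) ≈ 81.


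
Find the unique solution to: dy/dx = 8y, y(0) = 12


General solution of y' = 8y is y = Ce^(8x).
Apply y(0) = 12: C = 12.
Particular solution: y = 12e^(8x).


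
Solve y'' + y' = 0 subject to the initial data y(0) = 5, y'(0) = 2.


Characteristic roots of r² + r = 0 are -1, 0.
General solution y = c₁ e^(-x) + c₂.
Apply y(0) = 5: c₁ + c₂ = 5. Apply y'(0) = 2: -1 c₁ + 0 c₂ = 2.
Solve: c₁ = -2, c₂ = 7.
Particular solution: y = -2e^(-x) + 7.


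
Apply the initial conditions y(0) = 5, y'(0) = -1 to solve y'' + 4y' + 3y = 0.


Characteristic roots of r² + 4r + 3 = 0 are -3, -1.
General solution y = c₁ e^(-3x) + c₂ e^(-x).
Apply y(0) = 5: c₁ + c₂ = 5. Apply y'(0) = -1: -3 c₁ - 1 c₂ = -1.
Solve: c₁ = -2, c₂ = 7.
Particular solution: y = -2e^(-3x) + 7e^(-x).


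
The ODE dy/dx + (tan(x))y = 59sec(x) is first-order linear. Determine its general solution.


P(x) = tan(x) ⇒ μ = e^(∫tan(x)dx) = sec(x).
(sec(x) y)' = 59sec²(x) ⇒ sec(x) y = 59tan(x) + C.
Multiply by cos(x): y = 59sin(x) + C·cos(x).


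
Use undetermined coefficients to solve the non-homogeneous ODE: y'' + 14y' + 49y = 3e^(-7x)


Characteristic polynomial (r + 7)² = 0; repeated root r = -7.
y_h = (C₁ + C₂x)e^(-7x). Forcing matches the repeated root (resonance), so try y_p = Ax² e^(-7x).
Substitute and solve for A: 2A = 3, so A = 3/2.
General solution: y = (C₁ + C₂x + (3/2)x²)e^(-7x).


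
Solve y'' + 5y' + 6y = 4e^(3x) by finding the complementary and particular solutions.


Characteristic roots of r² + 5r + 6 = 0 are -2, -3.
y_h = C₁e^(-2x) + C₂e^(-3x).
Forcing exponent 3 is not a characteristic root; try y_p = Ae^(3x).
Substitute: A·(9 + (5)·3 + (6)) = A·30 = 4, so A = 2/15.
General solution: y = C₁e^(-2x) + C₂e^(-3x) + (2/15)e^(3x).


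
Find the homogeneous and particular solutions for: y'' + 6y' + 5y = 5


Characteristic roots of r² + 6r + 5 = 0 are -5, -1.
y_h = C₁e^(-5x) + C₂e^(-x).
Constant forcing; try y_p = A. Then 5A = 5 ⇒ A = 1.
General solution: y = C₁e^(-5x) + C₂e^(-x) + 1.


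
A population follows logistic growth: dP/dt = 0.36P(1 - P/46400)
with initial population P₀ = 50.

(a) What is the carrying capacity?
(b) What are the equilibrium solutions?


Logistic ODE dP/dt = 0.36P(1 - P/46400) has equilibria where dP/dt = 0, i.e. P = 0 or P = 46400.
The coefficient (1 - P/K) = 0 when P = K, identifying K = 46400 as the carrying capacity.
(a) K = 46400; (b) equilibria P = 0 and P = 46400.


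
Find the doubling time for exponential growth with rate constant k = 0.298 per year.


Exponential growth: P(t) = P₀ e^(0.298t). Set P(t)/P₀ = 2: e^(0.298t) = 2.
Solve: t = ln(2)/0.298 ≈ 2.33 years.


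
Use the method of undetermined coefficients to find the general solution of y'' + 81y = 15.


Homogeneous part: r² + 81 = 0 ⇒ r = ±9i, so y_h = C₁cos(9x) + C₂sin(9x).
Try constant y_p = A; plug in: 81A = 15 ⇒ A = 5/27.
General solution: y = C₁cos(9x) + C₂sin(9x) + 5/27.


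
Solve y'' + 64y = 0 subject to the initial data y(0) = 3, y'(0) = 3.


Characteristic roots of r² + 64 = 0 are ±8i, so y = C₁cos(8x) + C₂sin(8x).
Apply y(0) = 3: C₁ = 3. Differentiate and apply y'(0) = 3: 8·C₂ = 3, so C₂ = 3/8.
Particular solution: y = 3cos(8x) + (3/8)sin(8x).


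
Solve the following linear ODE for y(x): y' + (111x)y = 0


P(x) = 111x ⇒ μ = e^((111/2)x²).
Q(x) = 0 so μ y is constant: y = Ce^(-(111/2)x²).


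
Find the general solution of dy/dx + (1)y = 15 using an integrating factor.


P(x) = 1, Q(x) = 15; integrating factor μ = e^(x).
(μ y)' = 15e^(x) ⇒ μ y = 15e^(x) + C.
Divide by μ: y = 15 + Ce^(-x).


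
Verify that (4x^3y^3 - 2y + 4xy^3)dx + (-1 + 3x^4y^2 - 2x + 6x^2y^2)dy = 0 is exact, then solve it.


Check exactness: ∂M/∂y = 12x^3y^2 - 2 + 12xy^2 and ∂N/∂x = 12x^3y^2 - 2 + 12xy^2; equal, so the equation is exact.
Integrate M with respect to x (treating y as constant): ∫M dx = x^4y^3 - 2xy + 2x^2y^3 + h(y).
Differentiate w.r.t. y and set equal to N: the x-dependent terms already match, leaving h'(y) = -1. Integrate: h(y) = -y.
So F(x,y) = -y + x^4y^3 - 2xy + 2x^2y^3.
General solution: -y + x^4y^3 - 2xy + 2x^2y^3 = C.


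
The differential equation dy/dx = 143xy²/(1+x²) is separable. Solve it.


Separate: dy/y² = 143x/(1+x²) dx.
Integrate LHS: ∫ dy/y² = -1/y.
Integrate RHS via u = 1+x²: (143/2)ln(1+x²) + C.
Result: -1/y = (143/2)ln(1+x²) + C.


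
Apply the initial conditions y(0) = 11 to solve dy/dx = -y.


General solution of y' = -y is y = Ce^(-x).
Apply y(0) = 11: C = 11.
Particular solution: y = 11e^(-x).


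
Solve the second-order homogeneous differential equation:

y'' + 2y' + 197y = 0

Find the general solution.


Characteristic equation: r² + 2r + 197 = 0.
Discriminant is negative; roots r = -1 ± 14i (complex conjugate pair).
General solution uses e^(α x)(C₁ cos(β x) + C₂ sin(β x)): y = e^(-x)(C₁cos(14x) + C₂sin(14x)).


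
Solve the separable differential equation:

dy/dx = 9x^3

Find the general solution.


Integrate both sides with respect to x: y = ∫ 9x^3 dx = (9/4)x^4 + C.


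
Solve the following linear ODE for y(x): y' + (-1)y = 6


P(x) = -1 ⇒ μ = e^(-x).
(μ y)' = 6e^(-x) ⇒ μ y = -6e^(-x) + C.
Divide by μ: y = -6 + Ce^(x).


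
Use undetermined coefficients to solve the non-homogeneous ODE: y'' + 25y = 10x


Homogeneous: r² + 25 = 0 ⇒ r = ±5i, y_h = C₁cos(5x) + C₂sin(5x).
Polynomial forcing; try y_p = Ax + B. Then y_p'' + 25 y_p = 25(Ax + B) = 10x, so B = 0 and A = 2/5.
General solution: y = C₁cos(5x) + C₂sin(5x) + (2/5)x.


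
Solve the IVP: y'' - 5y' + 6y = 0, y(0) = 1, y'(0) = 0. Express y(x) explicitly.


Characteristic roots of r² - 5r + 6 = 0 are 2, 3.
General solution y = c₁ e^(2x) + c₂ e^(3x).
Apply y(0) = 1: c₁ + c₂ = 1. Apply y'(0) = 0: 2 c₁ + 3 c₂ = 0.
Solve: c₁ = 3, c₂ = -2.
Particular solution: y = 3e^(2x) - 2e^(3x).


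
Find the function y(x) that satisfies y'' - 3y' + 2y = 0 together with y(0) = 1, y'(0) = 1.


Characteristic roots of r² - 3r + 2 = 0 are 2, 1.
General solution y = c₁ e^(2x) + c₂ e^(x).
Apply y(0) = 1: c₁ + c₂ = 1. Apply y'(0) = 1: 2 c₁ + 1 c₂ = 1.
Solve: c₁ = 0, c₂ = 1.
Particular solution: y = 0e^(2x) + e^(x).


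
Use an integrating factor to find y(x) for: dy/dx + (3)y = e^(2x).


P(x) = 3 ⇒ μ = e^(3x).
(μ y)' = e^(5x) ⇒ μ y = e^(5x)/5 + C.
Divide by μ: y = (1/5)e^(2x) + Ce^(-3x).


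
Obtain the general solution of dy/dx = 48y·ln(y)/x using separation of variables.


Separate: dy/[y ln(y)] = 48 dx/x.
Substitute u = ln(y): du/u = 48 dx/x.
Integrate: ln|ln(y)| = 48ln|x| + C₀, hence ln(y) = C·x^48.


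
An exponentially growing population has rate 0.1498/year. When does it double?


Exponential growth: P(t) = P₀ e^(0.1498t). Set P(t)/P₀ = 2: e^(0.1498t) = 2.
Solve: t = ln(2)/0.1498 ≈ 4.63 years.


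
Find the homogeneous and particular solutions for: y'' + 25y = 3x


Homogeneous: r² + 25 = 0 ⇒ r = ±5i, y_h = C₁cos(5x) + C₂sin(5x).
Polynomial forcing; try y_p = Ax + B. Then y_p'' + 25 y_p = 25(Ax + B) = 3x, so B = 0 and A = 3/25.
General solution: y = C₁cos(5x) + C₂sin(5x) + (3/25)x.


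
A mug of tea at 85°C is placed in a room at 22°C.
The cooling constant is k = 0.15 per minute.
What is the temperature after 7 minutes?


Newton's law: dT/dt = -k(T - T_a) has solution T(t) = T_a + (T₀ - T_a)e^(-kt).
Plug in T_a = 22, T₀ = 85, k = 0.15, t = 7: T(7) = 22 + (63)e^(-1.05) ≈ 44.0°C.


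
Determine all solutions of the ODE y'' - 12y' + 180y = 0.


Characteristic equation: r² - 12r + 180 = 0.
Discriminant is negative; roots r = 6 ± 12i (complex conjugate pair).
General solution uses e^(α x)(C₁ cos(β x) + C₂ sin(β x)): y = e^(6x)(C₁cos(12x) + C₂sin(12x)).


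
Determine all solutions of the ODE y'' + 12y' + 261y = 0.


Characteristic equation: r² + 12r + 261 = 0.
Discriminant is negative; roots r = -6 ± 15i (complex conjugate pair).
General solution uses e^(α x)(C₁ cos(β x) + C₂ sin(β x)): y = e^(-6x)(C₁cos(15x) + C₂sin(15x)).


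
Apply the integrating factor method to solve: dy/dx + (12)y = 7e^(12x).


P(x) = 12 ⇒ μ = e^(12x).
(μ y)' = 7e^(24x) ⇒ μ y = (7/24)e^(24x) + C.
Divide by μ: y = (7/24)e^(12x) + Ce^(-12x).


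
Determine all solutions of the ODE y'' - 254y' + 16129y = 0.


Characteristic equation: r² - 254r + 16129 = 0, i.e. (r - 127)² = 0.
Repeated root r = 127; include an x factor for the second linearly independent solution.
General solution: y = (C₁ + C₂x)e^(127x).


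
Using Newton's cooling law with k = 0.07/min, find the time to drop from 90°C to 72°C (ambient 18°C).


From T(t) = T_a + (T₀ - T_a)e^(-kt), set T(t) = 72:
(72 - 18) / (90 - 18) = e^(-0.07t), so t = -ln(0.750)/0.07 ≈ 4.1 minutes.


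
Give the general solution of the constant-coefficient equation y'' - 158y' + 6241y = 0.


Characteristic equation: r² - 158r + 6241 = 0, i.e. (r - 79)² = 0.
Repeated root r = 79; include an x factor for the second linearly independent solution.
General solution: y = (C₁ + C₂x)e^(79x).


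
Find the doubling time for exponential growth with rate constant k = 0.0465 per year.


Exponential growth: P(t) = P₀ e^(0.0465t). Set P(t)/P₀ = 2: e^(0.0465t) = 2.
Solve: t = ln(2)/0.0465 ≈ 14.91 years.


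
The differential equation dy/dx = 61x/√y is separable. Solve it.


Separate: √y dy = 61x dx.
Integrate: (2/3)y^(3/2) = (61/2)x² + C.


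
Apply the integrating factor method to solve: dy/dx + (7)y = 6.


P(x) = 7, Q(x) = 6; integrating factor μ = e^(7x).
(μ y)' = 6e^(7x) ⇒ μ y = (6/7)e^(7x) + C.
Divide by μ: y = 6/7 + Ce^(-7x).


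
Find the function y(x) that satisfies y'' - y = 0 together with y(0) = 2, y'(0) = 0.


Characteristic roots of r² - 1 = 0 are -1, 1.
General solution y = c₁ e^(-x) + c₂ e^(x).
Apply y(0) = 2: c₁ + c₂ = 2. Apply y'(0) = 0: -1 c₁ + 1 c₂ = 0.
Solve: c₁ = 1, c₂ = 1.
Particular solution: y = e^(-x) + e^(x).


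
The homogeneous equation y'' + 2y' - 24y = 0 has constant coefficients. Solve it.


Characteristic equation: r² + 2r - 24 = 0.
Factor: (r + 6)(r - 4) = 0 ⇒ r = -6, 4 (distinct real).
General solution: y = C₁e^(-6x) + C₂e^(4x).


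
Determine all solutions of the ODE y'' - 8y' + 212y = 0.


Characteristic equation: r² - 8r + 212 = 0.
Discriminant is negative; roots r = 4 ± 14i (complex conjugate pair).
General solution uses e^(α x)(C₁ cos(β x) + C₂ sin(β x)): y = e^(4x)(C₁cos(14x) + C₂sin(14x)).


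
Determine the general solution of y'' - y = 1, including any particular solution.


Characteristic roots of r² - 1 = 0 are -1, 1.
y_h = C₁e^(-x) + C₂e^(x).
Forcing exponent 0 is not a characteristic root; try y_p = A.
Substitute: A·(0 + (0)·0 + (-1)) = A·-1 = 1, so A = -1.
General solution: y = C₁e^(-x) + C₂e^(x) - 1.


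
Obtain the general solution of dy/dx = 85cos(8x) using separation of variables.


g(y) = 1, so integrate directly: y = ∫ 85cos(8x) dx = (85/8)sin(8x) + C.


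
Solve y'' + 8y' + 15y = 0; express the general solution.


Characteristic equation: r² + 8r + 15 = 0.
Factor: (r + 3)(r + 5) = 0 ⇒ r = -3, -5 (distinct real).
General solution: y = C₁e^(-3x) + C₂e^(-5x).


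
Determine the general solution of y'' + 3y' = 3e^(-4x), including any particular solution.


Characteristic roots of r² + 3r = 0 are 0, -3.
y_h = C₁ + C₂e^(-3x).
Forcing exponent -4 is not a characteristic root; try y_p = Ae^(-4x).
Substitute: A·(16 + (3)·-4 + (0)) = A·4 = 3, so A = 3/4.
General solution: y = C₁ + C₂e^(-3x) + (3/4)e^(-4x).


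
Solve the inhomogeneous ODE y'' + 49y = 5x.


Homogeneous: r² + 49 = 0 ⇒ r = ±7i, y_h = C₁cos(7x) + C₂sin(7x).
Polynomial forcing; try y_p = Ax + B. Then y_p'' + 49 y_p = 49(Ax + B) = 5x, so B = 0 and A = 5/49.
General solution: y = C₁cos(7x) + C₂sin(7x) + (5/49)x.


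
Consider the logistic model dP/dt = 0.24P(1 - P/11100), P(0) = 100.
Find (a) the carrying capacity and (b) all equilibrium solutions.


Logistic ODE dP/dt = 0.24P(1 - P/11100) has equilibria where dP/dt = 0, i.e. P = 0 or P = 11100.
The coefficient (1 - P/K) = 0 when P = K, identifying K = 11100 as the carrying capacity.
(a) K = 11100; (b) equilibria P = 0 and P = 11100.


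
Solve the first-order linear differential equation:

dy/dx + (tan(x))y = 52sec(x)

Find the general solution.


P(x) = tan(x) ⇒ μ = e^(∫tan(x)dx) = sec(x).
(sec(x) y)' = 52sec²(x) ⇒ sec(x) y = 52tan(x) + C.
Multiply by cos(x): y = 52sin(x) + C·cos(x).


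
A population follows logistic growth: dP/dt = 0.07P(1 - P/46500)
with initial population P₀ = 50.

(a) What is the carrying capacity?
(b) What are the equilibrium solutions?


Logistic ODE dP/dt = 0.07P(1 - P/46500) has equilibria where dP/dt = 0, i.e. P = 0 or P = 46500.
The coefficient (1 - P/K) = 0 when P = K, identifying K = 46500 as the carrying capacity.
(a) K = 46500; (b) equilibria P = 0 and P = 46500.


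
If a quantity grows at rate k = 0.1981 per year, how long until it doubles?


Exponential growth: P(t) = P₀ e^(0.1981t). Set P(t)/P₀ = 2: e^(0.1981t) = 2.
Solve: t = ln(2)/0.1981 ≈ 3.50 years.


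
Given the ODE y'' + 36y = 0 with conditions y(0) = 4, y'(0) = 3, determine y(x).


Characteristic roots of r² + 36 = 0 are ±6i, so y = C₁cos(6x) + C₂sin(6x).
Apply y(0) = 4: C₁ = 4. Differentiate and apply y'(0) = 3: 6·C₂ = 3, so C₂ = 1/2.
Particular solution: y = 4cos(6x) + (1/2)sin(6x).
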